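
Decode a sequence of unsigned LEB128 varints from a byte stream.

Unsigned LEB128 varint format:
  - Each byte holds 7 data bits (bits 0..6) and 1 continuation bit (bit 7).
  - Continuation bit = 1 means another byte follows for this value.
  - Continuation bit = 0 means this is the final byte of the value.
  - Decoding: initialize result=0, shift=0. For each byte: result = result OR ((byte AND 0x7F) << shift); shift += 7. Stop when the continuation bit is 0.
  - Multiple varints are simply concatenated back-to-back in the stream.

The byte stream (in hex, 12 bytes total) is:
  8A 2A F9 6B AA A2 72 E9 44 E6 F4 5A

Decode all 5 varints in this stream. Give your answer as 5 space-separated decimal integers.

Answer: 5386 13817 1872170 8809 1489510

Derivation:
  byte[0]=0x8A cont=1 payload=0x0A=10: acc |= 10<<0 -> acc=10 shift=7
  byte[1]=0x2A cont=0 payload=0x2A=42: acc |= 42<<7 -> acc=5386 shift=14 [end]
Varint 1: bytes[0:2] = 8A 2A -> value 5386 (2 byte(s))
  byte[2]=0xF9 cont=1 payload=0x79=121: acc |= 121<<0 -> acc=121 shift=7
  byte[3]=0x6B cont=0 payload=0x6B=107: acc |= 107<<7 -> acc=13817 shift=14 [end]
Varint 2: bytes[2:4] = F9 6B -> value 13817 (2 byte(s))
  byte[4]=0xAA cont=1 payload=0x2A=42: acc |= 42<<0 -> acc=42 shift=7
  byte[5]=0xA2 cont=1 payload=0x22=34: acc |= 34<<7 -> acc=4394 shift=14
  byte[6]=0x72 cont=0 payload=0x72=114: acc |= 114<<14 -> acc=1872170 shift=21 [end]
Varint 3: bytes[4:7] = AA A2 72 -> value 1872170 (3 byte(s))
  byte[7]=0xE9 cont=1 payload=0x69=105: acc |= 105<<0 -> acc=105 shift=7
  byte[8]=0x44 cont=0 payload=0x44=68: acc |= 68<<7 -> acc=8809 shift=14 [end]
Varint 4: bytes[7:9] = E9 44 -> value 8809 (2 byte(s))
  byte[9]=0xE6 cont=1 payload=0x66=102: acc |= 102<<0 -> acc=102 shift=7
  byte[10]=0xF4 cont=1 payload=0x74=116: acc |= 116<<7 -> acc=14950 shift=14
  byte[11]=0x5A cont=0 payload=0x5A=90: acc |= 90<<14 -> acc=1489510 shift=21 [end]
Varint 5: bytes[9:12] = E6 F4 5A -> value 1489510 (3 byte(s))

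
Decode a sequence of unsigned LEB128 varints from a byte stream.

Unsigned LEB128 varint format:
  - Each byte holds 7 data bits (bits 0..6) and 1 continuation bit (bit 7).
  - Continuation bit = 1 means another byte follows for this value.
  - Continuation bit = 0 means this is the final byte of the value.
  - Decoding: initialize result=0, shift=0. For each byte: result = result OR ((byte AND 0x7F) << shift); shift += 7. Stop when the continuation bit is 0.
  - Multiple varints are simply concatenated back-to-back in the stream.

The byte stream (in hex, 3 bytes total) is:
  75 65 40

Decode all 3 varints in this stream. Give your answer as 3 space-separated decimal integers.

Answer: 117 101 64

Derivation:
  byte[0]=0x75 cont=0 payload=0x75=117: acc |= 117<<0 -> acc=117 shift=7 [end]
Varint 1: bytes[0:1] = 75 -> value 117 (1 byte(s))
  byte[1]=0x65 cont=0 payload=0x65=101: acc |= 101<<0 -> acc=101 shift=7 [end]
Varint 2: bytes[1:2] = 65 -> value 101 (1 byte(s))
  byte[2]=0x40 cont=0 payload=0x40=64: acc |= 64<<0 -> acc=64 shift=7 [end]
Varint 3: bytes[2:3] = 40 -> value 64 (1 byte(s))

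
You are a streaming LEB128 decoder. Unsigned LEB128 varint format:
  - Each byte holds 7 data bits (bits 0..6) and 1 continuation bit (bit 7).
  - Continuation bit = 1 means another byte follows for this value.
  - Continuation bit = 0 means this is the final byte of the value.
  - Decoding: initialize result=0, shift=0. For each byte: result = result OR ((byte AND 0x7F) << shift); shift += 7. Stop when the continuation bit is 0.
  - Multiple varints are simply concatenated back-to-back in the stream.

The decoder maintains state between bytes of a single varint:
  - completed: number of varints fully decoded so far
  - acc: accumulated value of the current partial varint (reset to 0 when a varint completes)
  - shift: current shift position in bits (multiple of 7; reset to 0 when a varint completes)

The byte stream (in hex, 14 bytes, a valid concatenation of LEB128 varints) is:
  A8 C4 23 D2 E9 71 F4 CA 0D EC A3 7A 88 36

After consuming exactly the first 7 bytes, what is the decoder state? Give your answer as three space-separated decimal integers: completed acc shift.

byte[0]=0xA8 cont=1 payload=0x28: acc |= 40<<0 -> completed=0 acc=40 shift=7
byte[1]=0xC4 cont=1 payload=0x44: acc |= 68<<7 -> completed=0 acc=8744 shift=14
byte[2]=0x23 cont=0 payload=0x23: varint #1 complete (value=582184); reset -> completed=1 acc=0 shift=0
byte[3]=0xD2 cont=1 payload=0x52: acc |= 82<<0 -> completed=1 acc=82 shift=7
byte[4]=0xE9 cont=1 payload=0x69: acc |= 105<<7 -> completed=1 acc=13522 shift=14
byte[5]=0x71 cont=0 payload=0x71: varint #2 complete (value=1864914); reset -> completed=2 acc=0 shift=0
byte[6]=0xF4 cont=1 payload=0x74: acc |= 116<<0 -> completed=2 acc=116 shift=7

Answer: 2 116 7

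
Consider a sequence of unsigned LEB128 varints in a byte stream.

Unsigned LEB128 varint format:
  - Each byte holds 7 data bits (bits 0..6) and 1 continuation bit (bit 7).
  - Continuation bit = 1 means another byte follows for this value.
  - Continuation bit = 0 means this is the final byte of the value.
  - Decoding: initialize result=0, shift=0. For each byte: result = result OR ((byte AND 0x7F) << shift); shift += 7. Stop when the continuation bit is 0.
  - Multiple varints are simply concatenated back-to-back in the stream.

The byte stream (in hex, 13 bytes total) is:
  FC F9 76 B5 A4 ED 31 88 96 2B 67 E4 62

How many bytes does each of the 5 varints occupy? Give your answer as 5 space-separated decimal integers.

Answer: 3 4 3 1 2

Derivation:
  byte[0]=0xFC cont=1 payload=0x7C=124: acc |= 124<<0 -> acc=124 shift=7
  byte[1]=0xF9 cont=1 payload=0x79=121: acc |= 121<<7 -> acc=15612 shift=14
  byte[2]=0x76 cont=0 payload=0x76=118: acc |= 118<<14 -> acc=1948924 shift=21 [end]
Varint 1: bytes[0:3] = FC F9 76 -> value 1948924 (3 byte(s))
  byte[3]=0xB5 cont=1 payload=0x35=53: acc |= 53<<0 -> acc=53 shift=7
  byte[4]=0xA4 cont=1 payload=0x24=36: acc |= 36<<7 -> acc=4661 shift=14
  byte[5]=0xED cont=1 payload=0x6D=109: acc |= 109<<14 -> acc=1790517 shift=21
  byte[6]=0x31 cont=0 payload=0x31=49: acc |= 49<<21 -> acc=104550965 shift=28 [end]
Varint 2: bytes[3:7] = B5 A4 ED 31 -> value 104550965 (4 byte(s))
  byte[7]=0x88 cont=1 payload=0x08=8: acc |= 8<<0 -> acc=8 shift=7
  byte[8]=0x96 cont=1 payload=0x16=22: acc |= 22<<7 -> acc=2824 shift=14
  byte[9]=0x2B cont=0 payload=0x2B=43: acc |= 43<<14 -> acc=707336 shift=21 [end]
Varint 3: bytes[7:10] = 88 96 2B -> value 707336 (3 byte(s))
  byte[10]=0x67 cont=0 payload=0x67=103: acc |= 103<<0 -> acc=103 shift=7 [end]
Varint 4: bytes[10:11] = 67 -> value 103 (1 byte(s))
  byte[11]=0xE4 cont=1 payload=0x64=100: acc |= 100<<0 -> acc=100 shift=7
  byte[12]=0x62 cont=0 payload=0x62=98: acc |= 98<<7 -> acc=12644 shift=14 [end]
Varint 5: bytes[11:13] = E4 62 -> value 12644 (2 byte(s))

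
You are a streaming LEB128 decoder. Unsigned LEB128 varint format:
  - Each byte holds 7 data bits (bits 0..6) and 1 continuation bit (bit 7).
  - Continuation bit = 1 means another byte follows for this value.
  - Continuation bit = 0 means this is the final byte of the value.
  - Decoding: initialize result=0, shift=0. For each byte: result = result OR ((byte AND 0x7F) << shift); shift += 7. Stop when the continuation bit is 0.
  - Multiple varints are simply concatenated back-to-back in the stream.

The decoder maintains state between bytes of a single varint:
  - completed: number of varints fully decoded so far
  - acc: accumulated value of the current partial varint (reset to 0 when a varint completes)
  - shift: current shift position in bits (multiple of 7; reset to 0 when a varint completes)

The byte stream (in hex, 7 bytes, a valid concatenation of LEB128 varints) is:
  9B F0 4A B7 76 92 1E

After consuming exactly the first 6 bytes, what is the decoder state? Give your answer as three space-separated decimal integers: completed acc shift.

byte[0]=0x9B cont=1 payload=0x1B: acc |= 27<<0 -> completed=0 acc=27 shift=7
byte[1]=0xF0 cont=1 payload=0x70: acc |= 112<<7 -> completed=0 acc=14363 shift=14
byte[2]=0x4A cont=0 payload=0x4A: varint #1 complete (value=1226779); reset -> completed=1 acc=0 shift=0
byte[3]=0xB7 cont=1 payload=0x37: acc |= 55<<0 -> completed=1 acc=55 shift=7
byte[4]=0x76 cont=0 payload=0x76: varint #2 complete (value=15159); reset -> completed=2 acc=0 shift=0
byte[5]=0x92 cont=1 payload=0x12: acc |= 18<<0 -> completed=2 acc=18 shift=7

Answer: 2 18 7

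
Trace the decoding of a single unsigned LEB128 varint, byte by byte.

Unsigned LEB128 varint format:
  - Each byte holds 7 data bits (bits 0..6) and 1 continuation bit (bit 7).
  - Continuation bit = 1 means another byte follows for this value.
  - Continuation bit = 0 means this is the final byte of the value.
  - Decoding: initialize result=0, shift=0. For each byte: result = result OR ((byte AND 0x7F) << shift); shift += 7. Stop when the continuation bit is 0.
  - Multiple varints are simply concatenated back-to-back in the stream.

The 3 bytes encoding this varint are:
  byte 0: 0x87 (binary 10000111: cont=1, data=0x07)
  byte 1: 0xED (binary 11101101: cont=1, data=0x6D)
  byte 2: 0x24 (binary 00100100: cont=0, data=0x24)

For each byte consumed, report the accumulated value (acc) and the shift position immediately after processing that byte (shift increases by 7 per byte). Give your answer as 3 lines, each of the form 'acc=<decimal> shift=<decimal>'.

Answer: acc=7 shift=7
acc=13959 shift=14
acc=603783 shift=21

Derivation:
byte 0=0x87: payload=0x07=7, contrib = 7<<0 = 7; acc -> 7, shift -> 7
byte 1=0xED: payload=0x6D=109, contrib = 109<<7 = 13952; acc -> 13959, shift -> 14
byte 2=0x24: payload=0x24=36, contrib = 36<<14 = 589824; acc -> 603783, shift -> 21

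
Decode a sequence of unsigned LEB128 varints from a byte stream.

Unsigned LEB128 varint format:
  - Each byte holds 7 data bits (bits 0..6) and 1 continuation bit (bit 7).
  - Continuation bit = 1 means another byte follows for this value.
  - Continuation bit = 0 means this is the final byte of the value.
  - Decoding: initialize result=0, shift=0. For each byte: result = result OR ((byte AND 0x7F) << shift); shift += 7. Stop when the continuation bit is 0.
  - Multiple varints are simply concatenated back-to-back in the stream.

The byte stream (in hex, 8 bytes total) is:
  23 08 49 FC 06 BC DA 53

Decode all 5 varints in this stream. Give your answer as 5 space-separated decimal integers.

Answer: 35 8 73 892 1371452

Derivation:
  byte[0]=0x23 cont=0 payload=0x23=35: acc |= 35<<0 -> acc=35 shift=7 [end]
Varint 1: bytes[0:1] = 23 -> value 35 (1 byte(s))
  byte[1]=0x08 cont=0 payload=0x08=8: acc |= 8<<0 -> acc=8 shift=7 [end]
Varint 2: bytes[1:2] = 08 -> value 8 (1 byte(s))
  byte[2]=0x49 cont=0 payload=0x49=73: acc |= 73<<0 -> acc=73 shift=7 [end]
Varint 3: bytes[2:3] = 49 -> value 73 (1 byte(s))
  byte[3]=0xFC cont=1 payload=0x7C=124: acc |= 124<<0 -> acc=124 shift=7
  byte[4]=0x06 cont=0 payload=0x06=6: acc |= 6<<7 -> acc=892 shift=14 [end]
Varint 4: bytes[3:5] = FC 06 -> value 892 (2 byte(s))
  byte[5]=0xBC cont=1 payload=0x3C=60: acc |= 60<<0 -> acc=60 shift=7
  byte[6]=0xDA cont=1 payload=0x5A=90: acc |= 90<<7 -> acc=11580 shift=14
  byte[7]=0x53 cont=0 payload=0x53=83: acc |= 83<<14 -> acc=1371452 shift=21 [end]
Varint 5: bytes[5:8] = BC DA 53 -> value 1371452 (3 byte(s))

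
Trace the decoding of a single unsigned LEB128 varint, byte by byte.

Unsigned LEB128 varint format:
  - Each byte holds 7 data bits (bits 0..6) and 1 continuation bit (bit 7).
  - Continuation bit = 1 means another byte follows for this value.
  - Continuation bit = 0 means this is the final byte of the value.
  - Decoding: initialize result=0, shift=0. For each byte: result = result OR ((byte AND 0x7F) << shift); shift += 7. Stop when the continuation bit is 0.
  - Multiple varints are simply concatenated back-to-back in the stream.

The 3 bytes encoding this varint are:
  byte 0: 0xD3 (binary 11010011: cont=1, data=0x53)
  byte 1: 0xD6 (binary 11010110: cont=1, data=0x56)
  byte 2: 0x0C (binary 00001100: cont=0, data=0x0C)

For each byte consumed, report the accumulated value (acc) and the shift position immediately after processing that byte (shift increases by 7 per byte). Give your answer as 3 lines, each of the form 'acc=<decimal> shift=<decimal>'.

Answer: acc=83 shift=7
acc=11091 shift=14
acc=207699 shift=21

Derivation:
byte 0=0xD3: payload=0x53=83, contrib = 83<<0 = 83; acc -> 83, shift -> 7
byte 1=0xD6: payload=0x56=86, contrib = 86<<7 = 11008; acc -> 11091, shift -> 14
byte 2=0x0C: payload=0x0C=12, contrib = 12<<14 = 196608; acc -> 207699, shift -> 21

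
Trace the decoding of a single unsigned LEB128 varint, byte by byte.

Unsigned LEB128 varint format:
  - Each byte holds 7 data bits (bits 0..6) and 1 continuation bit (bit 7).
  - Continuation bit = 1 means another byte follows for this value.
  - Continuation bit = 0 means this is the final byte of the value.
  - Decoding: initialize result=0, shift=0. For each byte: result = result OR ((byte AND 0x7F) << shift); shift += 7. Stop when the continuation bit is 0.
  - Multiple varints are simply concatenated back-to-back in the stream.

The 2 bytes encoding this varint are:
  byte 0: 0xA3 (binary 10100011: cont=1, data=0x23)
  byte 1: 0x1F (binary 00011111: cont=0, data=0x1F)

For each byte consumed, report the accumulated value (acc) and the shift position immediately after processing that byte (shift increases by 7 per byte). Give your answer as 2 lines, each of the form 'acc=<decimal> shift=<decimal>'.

Answer: acc=35 shift=7
acc=4003 shift=14

Derivation:
byte 0=0xA3: payload=0x23=35, contrib = 35<<0 = 35; acc -> 35, shift -> 7
byte 1=0x1F: payload=0x1F=31, contrib = 31<<7 = 3968; acc -> 4003, shift -> 14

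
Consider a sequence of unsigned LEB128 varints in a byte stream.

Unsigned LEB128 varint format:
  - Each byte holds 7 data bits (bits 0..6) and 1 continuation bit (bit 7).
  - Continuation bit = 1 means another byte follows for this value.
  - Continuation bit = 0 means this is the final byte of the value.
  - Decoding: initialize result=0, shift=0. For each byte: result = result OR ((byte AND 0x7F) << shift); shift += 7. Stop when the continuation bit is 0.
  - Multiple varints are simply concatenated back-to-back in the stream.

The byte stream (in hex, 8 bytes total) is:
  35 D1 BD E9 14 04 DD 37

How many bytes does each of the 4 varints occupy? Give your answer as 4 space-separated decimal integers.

  byte[0]=0x35 cont=0 payload=0x35=53: acc |= 53<<0 -> acc=53 shift=7 [end]
Varint 1: bytes[0:1] = 35 -> value 53 (1 byte(s))
  byte[1]=0xD1 cont=1 payload=0x51=81: acc |= 81<<0 -> acc=81 shift=7
  byte[2]=0xBD cont=1 payload=0x3D=61: acc |= 61<<7 -> acc=7889 shift=14
  byte[3]=0xE9 cont=1 payload=0x69=105: acc |= 105<<14 -> acc=1728209 shift=21
  byte[4]=0x14 cont=0 payload=0x14=20: acc |= 20<<21 -> acc=43671249 shift=28 [end]
Varint 2: bytes[1:5] = D1 BD E9 14 -> value 43671249 (4 byte(s))
  byte[5]=0x04 cont=0 payload=0x04=4: acc |= 4<<0 -> acc=4 shift=7 [end]
Varint 3: bytes[5:6] = 04 -> value 4 (1 byte(s))
  byte[6]=0xDD cont=1 payload=0x5D=93: acc |= 93<<0 -> acc=93 shift=7
  byte[7]=0x37 cont=0 payload=0x37=55: acc |= 55<<7 -> acc=7133 shift=14 [end]
Varint 4: bytes[6:8] = DD 37 -> value 7133 (2 byte(s))

Answer: 1 4 1 2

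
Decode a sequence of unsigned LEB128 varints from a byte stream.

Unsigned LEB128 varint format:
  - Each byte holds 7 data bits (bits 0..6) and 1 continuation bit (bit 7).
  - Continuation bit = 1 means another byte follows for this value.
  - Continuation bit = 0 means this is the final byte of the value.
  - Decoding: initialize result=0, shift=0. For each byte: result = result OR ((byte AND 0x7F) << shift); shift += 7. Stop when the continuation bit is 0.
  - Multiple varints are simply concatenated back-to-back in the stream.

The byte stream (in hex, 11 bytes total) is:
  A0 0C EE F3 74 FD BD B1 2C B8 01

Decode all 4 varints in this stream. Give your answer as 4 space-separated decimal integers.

Answer: 1568 1915374 93085437 184

Derivation:
  byte[0]=0xA0 cont=1 payload=0x20=32: acc |= 32<<0 -> acc=32 shift=7
  byte[1]=0x0C cont=0 payload=0x0C=12: acc |= 12<<7 -> acc=1568 shift=14 [end]
Varint 1: bytes[0:2] = A0 0C -> value 1568 (2 byte(s))
  byte[2]=0xEE cont=1 payload=0x6E=110: acc |= 110<<0 -> acc=110 shift=7
  byte[3]=0xF3 cont=1 payload=0x73=115: acc |= 115<<7 -> acc=14830 shift=14
  byte[4]=0x74 cont=0 payload=0x74=116: acc |= 116<<14 -> acc=1915374 shift=21 [end]
Varint 2: bytes[2:5] = EE F3 74 -> value 1915374 (3 byte(s))
  byte[5]=0xFD cont=1 payload=0x7D=125: acc |= 125<<0 -> acc=125 shift=7
  byte[6]=0xBD cont=1 payload=0x3D=61: acc |= 61<<7 -> acc=7933 shift=14
  byte[7]=0xB1 cont=1 payload=0x31=49: acc |= 49<<14 -> acc=810749 shift=21
  byte[8]=0x2C cont=0 payload=0x2C=44: acc |= 44<<21 -> acc=93085437 shift=28 [end]
Varint 3: bytes[5:9] = FD BD B1 2C -> value 93085437 (4 byte(s))
  byte[9]=0xB8 cont=1 payload=0x38=56: acc |= 56<<0 -> acc=56 shift=7
  byte[10]=0x01 cont=0 payload=0x01=1: acc |= 1<<7 -> acc=184 shift=14 [end]
Varint 4: bytes[9:11] = B8 01 -> value 184 (2 byte(s))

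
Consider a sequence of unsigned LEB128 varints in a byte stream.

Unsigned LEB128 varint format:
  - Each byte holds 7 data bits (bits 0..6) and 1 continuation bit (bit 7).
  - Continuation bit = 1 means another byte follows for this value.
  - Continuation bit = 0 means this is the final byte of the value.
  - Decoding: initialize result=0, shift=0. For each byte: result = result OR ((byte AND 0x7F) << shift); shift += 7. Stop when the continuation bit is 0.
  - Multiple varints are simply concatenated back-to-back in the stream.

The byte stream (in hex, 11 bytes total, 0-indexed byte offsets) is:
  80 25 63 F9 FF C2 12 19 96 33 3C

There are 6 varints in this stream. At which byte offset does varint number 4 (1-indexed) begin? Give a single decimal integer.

  byte[0]=0x80 cont=1 payload=0x00=0: acc |= 0<<0 -> acc=0 shift=7
  byte[1]=0x25 cont=0 payload=0x25=37: acc |= 37<<7 -> acc=4736 shift=14 [end]
Varint 1: bytes[0:2] = 80 25 -> value 4736 (2 byte(s))
  byte[2]=0x63 cont=0 payload=0x63=99: acc |= 99<<0 -> acc=99 shift=7 [end]
Varint 2: bytes[2:3] = 63 -> value 99 (1 byte(s))
  byte[3]=0xF9 cont=1 payload=0x79=121: acc |= 121<<0 -> acc=121 shift=7
  byte[4]=0xFF cont=1 payload=0x7F=127: acc |= 127<<7 -> acc=16377 shift=14
  byte[5]=0xC2 cont=1 payload=0x42=66: acc |= 66<<14 -> acc=1097721 shift=21
  byte[6]=0x12 cont=0 payload=0x12=18: acc |= 18<<21 -> acc=38846457 shift=28 [end]
Varint 3: bytes[3:7] = F9 FF C2 12 -> value 38846457 (4 byte(s))
  byte[7]=0x19 cont=0 payload=0x19=25: acc |= 25<<0 -> acc=25 shift=7 [end]
Varint 4: bytes[7:8] = 19 -> value 25 (1 byte(s))
  byte[8]=0x96 cont=1 payload=0x16=22: acc |= 22<<0 -> acc=22 shift=7
  byte[9]=0x33 cont=0 payload=0x33=51: acc |= 51<<7 -> acc=6550 shift=14 [end]
Varint 5: bytes[8:10] = 96 33 -> value 6550 (2 byte(s))
  byte[10]=0x3C cont=0 payload=0x3C=60: acc |= 60<<0 -> acc=60 shift=7 [end]
Varint 6: bytes[10:11] = 3C -> value 60 (1 byte(s))

Answer: 7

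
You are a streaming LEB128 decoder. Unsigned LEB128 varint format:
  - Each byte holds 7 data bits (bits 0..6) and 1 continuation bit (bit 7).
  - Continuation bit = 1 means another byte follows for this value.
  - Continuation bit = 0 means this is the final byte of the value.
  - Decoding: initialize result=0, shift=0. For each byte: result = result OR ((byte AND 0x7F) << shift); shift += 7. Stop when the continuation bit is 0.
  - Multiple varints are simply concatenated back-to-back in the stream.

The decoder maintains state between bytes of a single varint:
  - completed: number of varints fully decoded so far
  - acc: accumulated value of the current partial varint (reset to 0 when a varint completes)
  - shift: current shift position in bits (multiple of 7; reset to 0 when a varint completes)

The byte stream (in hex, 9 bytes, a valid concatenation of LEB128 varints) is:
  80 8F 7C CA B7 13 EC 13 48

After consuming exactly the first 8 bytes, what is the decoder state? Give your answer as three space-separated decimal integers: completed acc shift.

byte[0]=0x80 cont=1 payload=0x00: acc |= 0<<0 -> completed=0 acc=0 shift=7
byte[1]=0x8F cont=1 payload=0x0F: acc |= 15<<7 -> completed=0 acc=1920 shift=14
byte[2]=0x7C cont=0 payload=0x7C: varint #1 complete (value=2033536); reset -> completed=1 acc=0 shift=0
byte[3]=0xCA cont=1 payload=0x4A: acc |= 74<<0 -> completed=1 acc=74 shift=7
byte[4]=0xB7 cont=1 payload=0x37: acc |= 55<<7 -> completed=1 acc=7114 shift=14
byte[5]=0x13 cont=0 payload=0x13: varint #2 complete (value=318410); reset -> completed=2 acc=0 shift=0
byte[6]=0xEC cont=1 payload=0x6C: acc |= 108<<0 -> completed=2 acc=108 shift=7
byte[7]=0x13 cont=0 payload=0x13: varint #3 complete (value=2540); reset -> completed=3 acc=0 shift=0

Answer: 3 0 0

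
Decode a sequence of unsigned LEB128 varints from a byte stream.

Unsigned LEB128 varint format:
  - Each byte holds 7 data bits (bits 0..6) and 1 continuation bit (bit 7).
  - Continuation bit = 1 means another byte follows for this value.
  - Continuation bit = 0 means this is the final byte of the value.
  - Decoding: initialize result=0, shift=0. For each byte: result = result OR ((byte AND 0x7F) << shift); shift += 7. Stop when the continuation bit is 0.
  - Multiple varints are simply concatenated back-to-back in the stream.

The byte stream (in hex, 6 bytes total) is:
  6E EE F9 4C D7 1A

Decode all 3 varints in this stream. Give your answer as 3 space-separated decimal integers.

  byte[0]=0x6E cont=0 payload=0x6E=110: acc |= 110<<0 -> acc=110 shift=7 [end]
Varint 1: bytes[0:1] = 6E -> value 110 (1 byte(s))
  byte[1]=0xEE cont=1 payload=0x6E=110: acc |= 110<<0 -> acc=110 shift=7
  byte[2]=0xF9 cont=1 payload=0x79=121: acc |= 121<<7 -> acc=15598 shift=14
  byte[3]=0x4C cont=0 payload=0x4C=76: acc |= 76<<14 -> acc=1260782 shift=21 [end]
Varint 2: bytes[1:4] = EE F9 4C -> value 1260782 (3 byte(s))
  byte[4]=0xD7 cont=1 payload=0x57=87: acc |= 87<<0 -> acc=87 shift=7
  byte[5]=0x1A cont=0 payload=0x1A=26: acc |= 26<<7 -> acc=3415 shift=14 [end]
Varint 3: bytes[4:6] = D7 1A -> value 3415 (2 byte(s))

Answer: 110 1260782 3415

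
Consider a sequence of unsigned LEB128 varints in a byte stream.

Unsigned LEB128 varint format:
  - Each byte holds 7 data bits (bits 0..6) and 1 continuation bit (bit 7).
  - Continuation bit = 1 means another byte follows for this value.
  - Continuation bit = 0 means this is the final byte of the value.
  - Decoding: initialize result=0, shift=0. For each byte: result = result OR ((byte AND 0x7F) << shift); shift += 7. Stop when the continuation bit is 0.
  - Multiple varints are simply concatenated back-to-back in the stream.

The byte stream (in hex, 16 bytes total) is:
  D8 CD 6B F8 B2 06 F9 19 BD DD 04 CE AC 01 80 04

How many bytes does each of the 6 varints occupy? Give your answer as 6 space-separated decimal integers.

  byte[0]=0xD8 cont=1 payload=0x58=88: acc |= 88<<0 -> acc=88 shift=7
  byte[1]=0xCD cont=1 payload=0x4D=77: acc |= 77<<7 -> acc=9944 shift=14
  byte[2]=0x6B cont=0 payload=0x6B=107: acc |= 107<<14 -> acc=1763032 shift=21 [end]
Varint 1: bytes[0:3] = D8 CD 6B -> value 1763032 (3 byte(s))
  byte[3]=0xF8 cont=1 payload=0x78=120: acc |= 120<<0 -> acc=120 shift=7
  byte[4]=0xB2 cont=1 payload=0x32=50: acc |= 50<<7 -> acc=6520 shift=14
  byte[5]=0x06 cont=0 payload=0x06=6: acc |= 6<<14 -> acc=104824 shift=21 [end]
Varint 2: bytes[3:6] = F8 B2 06 -> value 104824 (3 byte(s))
  byte[6]=0xF9 cont=1 payload=0x79=121: acc |= 121<<0 -> acc=121 shift=7
  byte[7]=0x19 cont=0 payload=0x19=25: acc |= 25<<7 -> acc=3321 shift=14 [end]
Varint 3: bytes[6:8] = F9 19 -> value 3321 (2 byte(s))
  byte[8]=0xBD cont=1 payload=0x3D=61: acc |= 61<<0 -> acc=61 shift=7
  byte[9]=0xDD cont=1 payload=0x5D=93: acc |= 93<<7 -> acc=11965 shift=14
  byte[10]=0x04 cont=0 payload=0x04=4: acc |= 4<<14 -> acc=77501 shift=21 [end]
Varint 4: bytes[8:11] = BD DD 04 -> value 77501 (3 byte(s))
  byte[11]=0xCE cont=1 payload=0x4E=78: acc |= 78<<0 -> acc=78 shift=7
  byte[12]=0xAC cont=1 payload=0x2C=44: acc |= 44<<7 -> acc=5710 shift=14
  byte[13]=0x01 cont=0 payload=0x01=1: acc |= 1<<14 -> acc=22094 shift=21 [end]
Varint 5: bytes[11:14] = CE AC 01 -> value 22094 (3 byte(s))
  byte[14]=0x80 cont=1 payload=0x00=0: acc |= 0<<0 -> acc=0 shift=7
  byte[15]=0x04 cont=0 payload=0x04=4: acc |= 4<<7 -> acc=512 shift=14 [end]
Varint 6: bytes[14:16] = 80 04 -> value 512 (2 byte(s))

Answer: 3 3 2 3 3 2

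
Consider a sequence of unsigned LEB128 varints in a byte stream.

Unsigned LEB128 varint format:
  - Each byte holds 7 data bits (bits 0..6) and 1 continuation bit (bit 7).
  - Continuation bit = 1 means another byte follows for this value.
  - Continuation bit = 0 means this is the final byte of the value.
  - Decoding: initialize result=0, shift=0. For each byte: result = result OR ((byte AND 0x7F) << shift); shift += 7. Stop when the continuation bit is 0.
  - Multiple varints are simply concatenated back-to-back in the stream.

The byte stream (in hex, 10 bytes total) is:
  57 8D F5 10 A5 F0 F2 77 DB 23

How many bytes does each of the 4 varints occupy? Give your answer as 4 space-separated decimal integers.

Answer: 1 3 4 2

Derivation:
  byte[0]=0x57 cont=0 payload=0x57=87: acc |= 87<<0 -> acc=87 shift=7 [end]
Varint 1: bytes[0:1] = 57 -> value 87 (1 byte(s))
  byte[1]=0x8D cont=1 payload=0x0D=13: acc |= 13<<0 -> acc=13 shift=7
  byte[2]=0xF5 cont=1 payload=0x75=117: acc |= 117<<7 -> acc=14989 shift=14
  byte[3]=0x10 cont=0 payload=0x10=16: acc |= 16<<14 -> acc=277133 shift=21 [end]
Varint 2: bytes[1:4] = 8D F5 10 -> value 277133 (3 byte(s))
  byte[4]=0xA5 cont=1 payload=0x25=37: acc |= 37<<0 -> acc=37 shift=7
  byte[5]=0xF0 cont=1 payload=0x70=112: acc |= 112<<7 -> acc=14373 shift=14
  byte[6]=0xF2 cont=1 payload=0x72=114: acc |= 114<<14 -> acc=1882149 shift=21
  byte[7]=0x77 cont=0 payload=0x77=119: acc |= 119<<21 -> acc=251443237 shift=28 [end]
Varint 3: bytes[4:8] = A5 F0 F2 77 -> value 251443237 (4 byte(s))
  byte[8]=0xDB cont=1 payload=0x5B=91: acc |= 91<<0 -> acc=91 shift=7
  byte[9]=0x23 cont=0 payload=0x23=35: acc |= 35<<7 -> acc=4571 shift=14 [end]
Varint 4: bytes[8:10] = DB 23 -> value 4571 (2 byte(s))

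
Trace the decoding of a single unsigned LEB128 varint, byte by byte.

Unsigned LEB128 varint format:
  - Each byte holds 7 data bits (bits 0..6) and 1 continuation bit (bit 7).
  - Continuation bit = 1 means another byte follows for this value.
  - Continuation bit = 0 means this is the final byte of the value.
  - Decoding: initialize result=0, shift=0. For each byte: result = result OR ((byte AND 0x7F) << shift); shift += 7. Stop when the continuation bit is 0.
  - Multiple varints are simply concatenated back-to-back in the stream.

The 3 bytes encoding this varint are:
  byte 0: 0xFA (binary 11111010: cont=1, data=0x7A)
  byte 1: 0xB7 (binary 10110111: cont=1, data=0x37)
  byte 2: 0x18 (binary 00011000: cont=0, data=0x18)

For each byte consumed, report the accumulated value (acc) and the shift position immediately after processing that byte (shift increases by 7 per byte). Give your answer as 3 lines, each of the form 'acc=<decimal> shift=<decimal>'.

Answer: acc=122 shift=7
acc=7162 shift=14
acc=400378 shift=21

Derivation:
byte 0=0xFA: payload=0x7A=122, contrib = 122<<0 = 122; acc -> 122, shift -> 7
byte 1=0xB7: payload=0x37=55, contrib = 55<<7 = 7040; acc -> 7162, shift -> 14
byte 2=0x18: payload=0x18=24, contrib = 24<<14 = 393216; acc -> 400378, shift -> 21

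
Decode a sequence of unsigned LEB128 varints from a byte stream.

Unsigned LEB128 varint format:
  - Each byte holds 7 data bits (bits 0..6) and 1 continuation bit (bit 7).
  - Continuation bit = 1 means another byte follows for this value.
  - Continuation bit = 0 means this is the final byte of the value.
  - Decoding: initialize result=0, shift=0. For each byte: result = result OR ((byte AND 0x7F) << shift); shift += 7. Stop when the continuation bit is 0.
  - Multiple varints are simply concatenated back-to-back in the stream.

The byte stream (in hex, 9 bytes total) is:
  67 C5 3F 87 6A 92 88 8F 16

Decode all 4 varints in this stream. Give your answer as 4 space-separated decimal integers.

Answer: 103 8133 13575 46384146

Derivation:
  byte[0]=0x67 cont=0 payload=0x67=103: acc |= 103<<0 -> acc=103 shift=7 [end]
Varint 1: bytes[0:1] = 67 -> value 103 (1 byte(s))
  byte[1]=0xC5 cont=1 payload=0x45=69: acc |= 69<<0 -> acc=69 shift=7
  byte[2]=0x3F cont=0 payload=0x3F=63: acc |= 63<<7 -> acc=8133 shift=14 [end]
Varint 2: bytes[1:3] = C5 3F -> value 8133 (2 byte(s))
  byte[3]=0x87 cont=1 payload=0x07=7: acc |= 7<<0 -> acc=7 shift=7
  byte[4]=0x6A cont=0 payload=0x6A=106: acc |= 106<<7 -> acc=13575 shift=14 [end]
Varint 3: bytes[3:5] = 87 6A -> value 13575 (2 byte(s))
  byte[5]=0x92 cont=1 payload=0x12=18: acc |= 18<<0 -> acc=18 shift=7
  byte[6]=0x88 cont=1 payload=0x08=8: acc |= 8<<7 -> acc=1042 shift=14
  byte[7]=0x8F cont=1 payload=0x0F=15: acc |= 15<<14 -> acc=246802 shift=21
  byte[8]=0x16 cont=0 payload=0x16=22: acc |= 22<<21 -> acc=46384146 shift=28 [end]
Varint 4: bytes[5:9] = 92 88 8F 16 -> value 46384146 (4 byte(s))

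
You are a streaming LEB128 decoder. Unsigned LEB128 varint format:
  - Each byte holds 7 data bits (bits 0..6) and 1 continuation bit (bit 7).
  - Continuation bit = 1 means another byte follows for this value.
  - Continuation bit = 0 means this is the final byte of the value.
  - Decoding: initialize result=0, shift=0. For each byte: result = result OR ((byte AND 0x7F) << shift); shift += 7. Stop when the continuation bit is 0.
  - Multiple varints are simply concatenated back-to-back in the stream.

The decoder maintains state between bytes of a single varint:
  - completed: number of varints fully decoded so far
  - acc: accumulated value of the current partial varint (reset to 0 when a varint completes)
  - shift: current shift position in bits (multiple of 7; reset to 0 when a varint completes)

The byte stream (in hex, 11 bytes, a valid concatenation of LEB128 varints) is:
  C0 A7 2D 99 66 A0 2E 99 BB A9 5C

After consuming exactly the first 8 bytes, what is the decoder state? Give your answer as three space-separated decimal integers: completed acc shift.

byte[0]=0xC0 cont=1 payload=0x40: acc |= 64<<0 -> completed=0 acc=64 shift=7
byte[1]=0xA7 cont=1 payload=0x27: acc |= 39<<7 -> completed=0 acc=5056 shift=14
byte[2]=0x2D cont=0 payload=0x2D: varint #1 complete (value=742336); reset -> completed=1 acc=0 shift=0
byte[3]=0x99 cont=1 payload=0x19: acc |= 25<<0 -> completed=1 acc=25 shift=7
byte[4]=0x66 cont=0 payload=0x66: varint #2 complete (value=13081); reset -> completed=2 acc=0 shift=0
byte[5]=0xA0 cont=1 payload=0x20: acc |= 32<<0 -> completed=2 acc=32 shift=7
byte[6]=0x2E cont=0 payload=0x2E: varint #3 complete (value=5920); reset -> completed=3 acc=0 shift=0
byte[7]=0x99 cont=1 payload=0x19: acc |= 25<<0 -> completed=3 acc=25 shift=7

Answer: 3 25 7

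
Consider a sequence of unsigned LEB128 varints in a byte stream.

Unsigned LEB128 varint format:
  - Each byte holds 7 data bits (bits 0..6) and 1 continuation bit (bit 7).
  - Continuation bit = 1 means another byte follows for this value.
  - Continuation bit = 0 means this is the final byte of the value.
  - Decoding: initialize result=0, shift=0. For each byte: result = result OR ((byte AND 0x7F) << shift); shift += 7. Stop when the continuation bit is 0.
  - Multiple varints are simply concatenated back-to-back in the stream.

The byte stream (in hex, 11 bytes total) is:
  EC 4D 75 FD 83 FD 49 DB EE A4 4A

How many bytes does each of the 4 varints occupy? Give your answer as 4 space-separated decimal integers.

Answer: 2 1 4 4

Derivation:
  byte[0]=0xEC cont=1 payload=0x6C=108: acc |= 108<<0 -> acc=108 shift=7
  byte[1]=0x4D cont=0 payload=0x4D=77: acc |= 77<<7 -> acc=9964 shift=14 [end]
Varint 1: bytes[0:2] = EC 4D -> value 9964 (2 byte(s))
  byte[2]=0x75 cont=0 payload=0x75=117: acc |= 117<<0 -> acc=117 shift=7 [end]
Varint 2: bytes[2:3] = 75 -> value 117 (1 byte(s))
  byte[3]=0xFD cont=1 payload=0x7D=125: acc |= 125<<0 -> acc=125 shift=7
  byte[4]=0x83 cont=1 payload=0x03=3: acc |= 3<<7 -> acc=509 shift=14
  byte[5]=0xFD cont=1 payload=0x7D=125: acc |= 125<<14 -> acc=2048509 shift=21
  byte[6]=0x49 cont=0 payload=0x49=73: acc |= 73<<21 -> acc=155140605 shift=28 [end]
Varint 3: bytes[3:7] = FD 83 FD 49 -> value 155140605 (4 byte(s))
  byte[7]=0xDB cont=1 payload=0x5B=91: acc |= 91<<0 -> acc=91 shift=7
  byte[8]=0xEE cont=1 payload=0x6E=110: acc |= 110<<7 -> acc=14171 shift=14
  byte[9]=0xA4 cont=1 payload=0x24=36: acc |= 36<<14 -> acc=603995 shift=21
  byte[10]=0x4A cont=0 payload=0x4A=74: acc |= 74<<21 -> acc=155793243 shift=28 [end]
Varint 4: bytes[7:11] = DB EE A4 4A -> value 155793243 (4 byte(s))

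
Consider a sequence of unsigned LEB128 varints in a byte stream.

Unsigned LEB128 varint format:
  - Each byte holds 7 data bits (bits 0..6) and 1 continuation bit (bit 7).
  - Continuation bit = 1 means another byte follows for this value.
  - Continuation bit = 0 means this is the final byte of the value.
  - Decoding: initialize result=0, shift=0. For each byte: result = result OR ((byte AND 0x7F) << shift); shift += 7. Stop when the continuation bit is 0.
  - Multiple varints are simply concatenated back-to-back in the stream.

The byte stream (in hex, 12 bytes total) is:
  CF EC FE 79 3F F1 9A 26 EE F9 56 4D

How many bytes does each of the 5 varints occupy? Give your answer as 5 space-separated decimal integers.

Answer: 4 1 3 3 1

Derivation:
  byte[0]=0xCF cont=1 payload=0x4F=79: acc |= 79<<0 -> acc=79 shift=7
  byte[1]=0xEC cont=1 payload=0x6C=108: acc |= 108<<7 -> acc=13903 shift=14
  byte[2]=0xFE cont=1 payload=0x7E=126: acc |= 126<<14 -> acc=2078287 shift=21
  byte[3]=0x79 cont=0 payload=0x79=121: acc |= 121<<21 -> acc=255833679 shift=28 [end]
Varint 1: bytes[0:4] = CF EC FE 79 -> value 255833679 (4 byte(s))
  byte[4]=0x3F cont=0 payload=0x3F=63: acc |= 63<<0 -> acc=63 shift=7 [end]
Varint 2: bytes[4:5] = 3F -> value 63 (1 byte(s))
  byte[5]=0xF1 cont=1 payload=0x71=113: acc |= 113<<0 -> acc=113 shift=7
  byte[6]=0x9A cont=1 payload=0x1A=26: acc |= 26<<7 -> acc=3441 shift=14
  byte[7]=0x26 cont=0 payload=0x26=38: acc |= 38<<14 -> acc=626033 shift=21 [end]
Varint 3: bytes[5:8] = F1 9A 26 -> value 626033 (3 byte(s))
  byte[8]=0xEE cont=1 payload=0x6E=110: acc |= 110<<0 -> acc=110 shift=7
  byte[9]=0xF9 cont=1 payload=0x79=121: acc |= 121<<7 -> acc=15598 shift=14
  byte[10]=0x56 cont=0 payload=0x56=86: acc |= 86<<14 -> acc=1424622 shift=21 [end]
Varint 4: bytes[8:11] = EE F9 56 -> value 1424622 (3 byte(s))
  byte[11]=0x4D cont=0 payload=0x4D=77: acc |= 77<<0 -> acc=77 shift=7 [end]
Varint 5: bytes[11:12] = 4D -> value 77 (1 byte(s))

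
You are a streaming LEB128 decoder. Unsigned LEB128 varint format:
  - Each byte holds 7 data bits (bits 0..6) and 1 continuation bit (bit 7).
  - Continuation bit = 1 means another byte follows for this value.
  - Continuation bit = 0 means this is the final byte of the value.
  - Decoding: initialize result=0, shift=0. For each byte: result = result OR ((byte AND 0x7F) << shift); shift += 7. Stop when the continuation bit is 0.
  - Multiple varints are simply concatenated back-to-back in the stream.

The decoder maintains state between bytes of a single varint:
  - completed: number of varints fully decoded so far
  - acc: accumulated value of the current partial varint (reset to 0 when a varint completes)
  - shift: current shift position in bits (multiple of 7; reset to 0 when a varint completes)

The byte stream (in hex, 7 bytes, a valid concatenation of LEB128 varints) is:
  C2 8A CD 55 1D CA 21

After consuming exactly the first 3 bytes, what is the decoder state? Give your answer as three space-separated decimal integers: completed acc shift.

byte[0]=0xC2 cont=1 payload=0x42: acc |= 66<<0 -> completed=0 acc=66 shift=7
byte[1]=0x8A cont=1 payload=0x0A: acc |= 10<<7 -> completed=0 acc=1346 shift=14
byte[2]=0xCD cont=1 payload=0x4D: acc |= 77<<14 -> completed=0 acc=1262914 shift=21

Answer: 0 1262914 21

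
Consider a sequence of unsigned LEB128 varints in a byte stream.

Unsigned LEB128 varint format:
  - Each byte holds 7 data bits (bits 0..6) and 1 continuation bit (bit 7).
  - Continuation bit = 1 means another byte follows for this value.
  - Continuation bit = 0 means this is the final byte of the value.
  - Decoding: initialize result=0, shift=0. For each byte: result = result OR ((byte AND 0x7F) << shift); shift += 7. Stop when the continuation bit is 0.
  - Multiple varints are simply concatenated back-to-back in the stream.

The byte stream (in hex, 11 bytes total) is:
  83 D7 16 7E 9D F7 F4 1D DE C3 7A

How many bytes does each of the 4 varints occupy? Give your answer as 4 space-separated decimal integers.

  byte[0]=0x83 cont=1 payload=0x03=3: acc |= 3<<0 -> acc=3 shift=7
  byte[1]=0xD7 cont=1 payload=0x57=87: acc |= 87<<7 -> acc=11139 shift=14
  byte[2]=0x16 cont=0 payload=0x16=22: acc |= 22<<14 -> acc=371587 shift=21 [end]
Varint 1: bytes[0:3] = 83 D7 16 -> value 371587 (3 byte(s))
  byte[3]=0x7E cont=0 payload=0x7E=126: acc |= 126<<0 -> acc=126 shift=7 [end]
Varint 2: bytes[3:4] = 7E -> value 126 (1 byte(s))
  byte[4]=0x9D cont=1 payload=0x1D=29: acc |= 29<<0 -> acc=29 shift=7
  byte[5]=0xF7 cont=1 payload=0x77=119: acc |= 119<<7 -> acc=15261 shift=14
  byte[6]=0xF4 cont=1 payload=0x74=116: acc |= 116<<14 -> acc=1915805 shift=21
  byte[7]=0x1D cont=0 payload=0x1D=29: acc |= 29<<21 -> acc=62733213 shift=28 [end]
Varint 3: bytes[4:8] = 9D F7 F4 1D -> value 62733213 (4 byte(s))
  byte[8]=0xDE cont=1 payload=0x5E=94: acc |= 94<<0 -> acc=94 shift=7
  byte[9]=0xC3 cont=1 payload=0x43=67: acc |= 67<<7 -> acc=8670 shift=14
  byte[10]=0x7A cont=0 payload=0x7A=122: acc |= 122<<14 -> acc=2007518 shift=21 [end]
Varint 4: bytes[8:11] = DE C3 7A -> value 2007518 (3 byte(s))

Answer: 3 1 4 3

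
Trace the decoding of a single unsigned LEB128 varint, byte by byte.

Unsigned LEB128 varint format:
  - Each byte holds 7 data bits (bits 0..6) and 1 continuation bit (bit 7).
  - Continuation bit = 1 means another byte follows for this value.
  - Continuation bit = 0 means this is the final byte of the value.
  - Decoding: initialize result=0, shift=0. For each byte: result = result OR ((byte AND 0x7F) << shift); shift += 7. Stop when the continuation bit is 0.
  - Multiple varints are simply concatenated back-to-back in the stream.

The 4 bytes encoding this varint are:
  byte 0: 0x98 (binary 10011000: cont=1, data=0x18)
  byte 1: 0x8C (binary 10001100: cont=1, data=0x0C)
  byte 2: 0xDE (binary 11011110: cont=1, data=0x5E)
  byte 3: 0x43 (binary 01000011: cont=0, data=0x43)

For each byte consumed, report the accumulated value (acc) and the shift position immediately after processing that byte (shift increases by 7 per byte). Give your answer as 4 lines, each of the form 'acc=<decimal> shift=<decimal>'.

byte 0=0x98: payload=0x18=24, contrib = 24<<0 = 24; acc -> 24, shift -> 7
byte 1=0x8C: payload=0x0C=12, contrib = 12<<7 = 1536; acc -> 1560, shift -> 14
byte 2=0xDE: payload=0x5E=94, contrib = 94<<14 = 1540096; acc -> 1541656, shift -> 21
byte 3=0x43: payload=0x43=67, contrib = 67<<21 = 140509184; acc -> 142050840, shift -> 28

Answer: acc=24 shift=7
acc=1560 shift=14
acc=1541656 shift=21
acc=142050840 shift=28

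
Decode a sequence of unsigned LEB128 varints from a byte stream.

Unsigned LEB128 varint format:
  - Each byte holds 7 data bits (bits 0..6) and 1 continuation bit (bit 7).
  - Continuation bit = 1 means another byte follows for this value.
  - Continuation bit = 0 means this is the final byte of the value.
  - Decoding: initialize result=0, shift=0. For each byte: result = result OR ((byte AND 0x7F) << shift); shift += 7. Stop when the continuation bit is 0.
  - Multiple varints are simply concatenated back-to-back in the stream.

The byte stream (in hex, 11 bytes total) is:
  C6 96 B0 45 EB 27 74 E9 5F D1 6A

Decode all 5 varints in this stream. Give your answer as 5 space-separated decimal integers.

  byte[0]=0xC6 cont=1 payload=0x46=70: acc |= 70<<0 -> acc=70 shift=7
  byte[1]=0x96 cont=1 payload=0x16=22: acc |= 22<<7 -> acc=2886 shift=14
  byte[2]=0xB0 cont=1 payload=0x30=48: acc |= 48<<14 -> acc=789318 shift=21
  byte[3]=0x45 cont=0 payload=0x45=69: acc |= 69<<21 -> acc=145492806 shift=28 [end]
Varint 1: bytes[0:4] = C6 96 B0 45 -> value 145492806 (4 byte(s))
  byte[4]=0xEB cont=1 payload=0x6B=107: acc |= 107<<0 -> acc=107 shift=7
  byte[5]=0x27 cont=0 payload=0x27=39: acc |= 39<<7 -> acc=5099 shift=14 [end]
Varint 2: bytes[4:6] = EB 27 -> value 5099 (2 byte(s))
  byte[6]=0x74 cont=0 payload=0x74=116: acc |= 116<<0 -> acc=116 shift=7 [end]
Varint 3: bytes[6:7] = 74 -> value 116 (1 byte(s))
  byte[7]=0xE9 cont=1 payload=0x69=105: acc |= 105<<0 -> acc=105 shift=7
  byte[8]=0x5F cont=0 payload=0x5F=95: acc |= 95<<7 -> acc=12265 shift=14 [end]
Varint 4: bytes[7:9] = E9 5F -> value 12265 (2 byte(s))
  byte[9]=0xD1 cont=1 payload=0x51=81: acc |= 81<<0 -> acc=81 shift=7
  byte[10]=0x6A cont=0 payload=0x6A=106: acc |= 106<<7 -> acc=13649 shift=14 [end]
Varint 5: bytes[9:11] = D1 6A -> value 13649 (2 byte(s))

Answer: 145492806 5099 116 12265 13649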